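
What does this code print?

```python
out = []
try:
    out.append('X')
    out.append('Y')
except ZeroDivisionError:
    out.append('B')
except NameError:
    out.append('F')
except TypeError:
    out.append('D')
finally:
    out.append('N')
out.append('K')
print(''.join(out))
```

Execution trace: 'X' (try body) → 'Y' (try body, no exception) → 'N' (finally) → 'K' (after the try/except). Output: XYNK

Answer: XYNK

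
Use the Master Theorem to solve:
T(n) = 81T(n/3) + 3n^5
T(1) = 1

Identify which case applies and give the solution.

a=81, b=3, f(n)=3n^5. log_3(81) = 4. Since c=5 > 4 and the regularity condition holds (81(n/3)^5 = (81/3^5)n^5 with 81/3^5 < 1), Case 3 applies: T(n) = Θ(f(n)) = O(n^5).

Answer: O(n^5) - Case 3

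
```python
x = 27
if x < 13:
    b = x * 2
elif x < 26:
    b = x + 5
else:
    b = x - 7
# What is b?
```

Trace:
`x = 27` → x = 27
`if x < 13: ...` → x < 13 is False, x < 26 is False, take else branch → b = 20
So b = 20

Answer: 20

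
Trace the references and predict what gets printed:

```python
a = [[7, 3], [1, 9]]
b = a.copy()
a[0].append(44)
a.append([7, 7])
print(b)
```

Key concept: shallow copy with nested lists.
Step by step:
`a = [[7, 3], [1, 9]]` → a = [[7, 3], [1, 9]]
`b = a.copy()` → b = [[7, 3], [1, 9]]
`a[0].append(44)` → a = [[7, 3, 44], [1, 9]]; b = [[7, 3, 44], [1, 9]]
`a.append([7, 7])` → a = [[7, 3, 44], [1, 9], [7, 7]]
`print(b)` → prints [[7, 3, 44], [1, 9]]

Answer: [[7, 3, 44], [1, 9]]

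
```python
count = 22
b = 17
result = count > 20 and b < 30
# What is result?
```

Trace:
`count = 22` → count = 22
`b = 17` → b = 17
`result = count > 20 and b < 30` → result = True
So result = True

Answer: True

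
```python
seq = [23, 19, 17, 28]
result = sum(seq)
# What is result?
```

Trace:
`seq = [23, 19, 17, 28]` → seq = [23, 19, 17, 28]
`result = sum(seq)` → result = 87
So result = 87

Answer: 87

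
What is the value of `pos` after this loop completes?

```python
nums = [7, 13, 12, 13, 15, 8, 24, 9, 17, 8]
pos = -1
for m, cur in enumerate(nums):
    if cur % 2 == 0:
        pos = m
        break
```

First even number index in [7, 13, 12, 13, 15, 8, 24, 9, 17, 8]
`pos` takes the values: -1 → 2

Answer: 2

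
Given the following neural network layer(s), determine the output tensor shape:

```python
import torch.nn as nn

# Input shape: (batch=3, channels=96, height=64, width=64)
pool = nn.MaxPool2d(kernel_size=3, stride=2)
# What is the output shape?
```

Input: (3, 96, 64, 64) -> Output: (3, 96, 31, 31)

Answer: (3, 96, 31, 31)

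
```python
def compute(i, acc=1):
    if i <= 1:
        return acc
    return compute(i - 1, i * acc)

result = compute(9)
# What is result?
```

Accumulator trace (n, acc): (9, 1) -> (8, 9) -> (7, 72) -> (6, 504) -> (5, 3024) -> (4, 15120) -> (3, 60480) -> (2, 181440) -> (1, 362880) -> return 362880

Answer: 362880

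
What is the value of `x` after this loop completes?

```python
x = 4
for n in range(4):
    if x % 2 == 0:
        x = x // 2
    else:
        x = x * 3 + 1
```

Collatz-style transformation from 4
`x` takes the values: 4 → 2 → 1 → 4 → 2

Answer: 2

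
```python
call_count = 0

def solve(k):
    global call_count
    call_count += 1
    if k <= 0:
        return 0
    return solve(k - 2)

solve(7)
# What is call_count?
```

Linear recursion stepping by 2: 5 calls from k=7 down to ≤0.

Answer: 5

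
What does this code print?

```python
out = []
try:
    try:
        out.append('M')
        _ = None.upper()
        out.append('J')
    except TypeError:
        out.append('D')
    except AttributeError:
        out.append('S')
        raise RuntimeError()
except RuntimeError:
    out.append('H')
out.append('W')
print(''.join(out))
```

Execution trace: 'M' (inner try body) → 'S' (inner except AttributeError) → 'H' (outer except RuntimeError) → 'W' (after the try/except). Output: MSHW

Answer: MSHW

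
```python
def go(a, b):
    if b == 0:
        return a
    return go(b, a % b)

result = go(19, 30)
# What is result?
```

go(19, 30) -> go(30, 19) -> go(19, 11) -> go(11, 8) -> go(8, 3) -> go(3, 2) -> go(2, 1) -> go(1, 0) -> 1

Answer: 1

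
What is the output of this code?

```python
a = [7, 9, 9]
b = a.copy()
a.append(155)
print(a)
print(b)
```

Key concept: list.copy() creates independent copy.
Step by step:
`a = [7, 9, 9]` → a = [7, 9, 9]
`b = a.copy()` → b = [7, 9, 9]
`a.append(155)` → a = [7, 9, 9, 155]
`print(a)` → prints [7, 9, 9, 155]
`print(b)` → prints [7, 9, 9]

Answer:
[7, 9, 9, 155]
[7, 9, 9]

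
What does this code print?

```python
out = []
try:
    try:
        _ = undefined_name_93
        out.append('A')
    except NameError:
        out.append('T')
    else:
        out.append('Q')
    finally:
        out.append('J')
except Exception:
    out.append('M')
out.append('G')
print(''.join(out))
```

Execution trace: 'T' (inner except NameError) → 'J' (inner finally) → 'G' (after the try/except). Output: TJG

Answer: TJG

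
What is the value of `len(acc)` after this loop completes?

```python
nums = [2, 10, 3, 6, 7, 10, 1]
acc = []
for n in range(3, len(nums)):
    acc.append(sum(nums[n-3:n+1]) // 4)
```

Number of 4-element averages
`acc` takes the values: [] → [5] → [5, 6] → [5, 6, 6] → [5, 6, 6, 6]
So `len(acc)` = 4

Answer: 4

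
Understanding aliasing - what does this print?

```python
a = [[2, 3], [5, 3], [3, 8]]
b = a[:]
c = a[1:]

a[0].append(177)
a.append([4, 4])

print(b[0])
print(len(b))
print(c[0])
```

Key concept: slice with nested mutation.
Step by step:
`a = [[2, 3], [5, 3], [3, 8]]` → a = [[2, 3], [5, 3], [3, 8]]
`b = a[:]` → b = [[2, 3], [5, 3], [3, 8]]
`c = a[1:]` → c = [[5, 3], [3, 8]]
`a[0].append(177)` → a = [[2, 3, 177], [5, 3], [3, 8]]; b = [[2, 3, 177], [5, 3], [3, 8]]
`a.append([4, 4])` → a = [[2, 3, 177], [5, 3], [3, 8], [4, 4]]
`print(b[0])` → prints [2, 3, 177]
`print(len(b))` → prints 3
`print(c[0])` → prints [5, 3]

Answer:
[2, 3, 177]
3
[5, 3]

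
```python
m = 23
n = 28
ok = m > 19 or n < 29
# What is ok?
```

Trace:
`m = 23` → m = 23
`n = 28` → n = 28
`ok = m > 19 or n < 29` → ok = True
So ok = True

Answer: True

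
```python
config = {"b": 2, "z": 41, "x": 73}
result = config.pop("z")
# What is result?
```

Trace:
`config = {"b": 2, "z": 41, "x": 73}` → config = {'b': 2, 'z': 41, 'x': 73}
`result = config.pop("z")` → config = {'b': 2, 'x': 73}; result = 41
So result = 41

Answer: 41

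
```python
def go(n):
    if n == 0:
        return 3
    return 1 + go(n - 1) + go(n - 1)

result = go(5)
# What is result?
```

go(n) = 1 + 2·go(n-1), go(0)=3. Closed form: (3+1)·2^5 - 1 = 127.

Answer: 127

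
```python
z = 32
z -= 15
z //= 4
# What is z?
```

Trace:
`z = 32` → z = 32
`z -= 15` → z = 17
`z //= 4` → z = 4
So z = 4

Answer: 4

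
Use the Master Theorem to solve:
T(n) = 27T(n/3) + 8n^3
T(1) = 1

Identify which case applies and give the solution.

a=27, b=3, f(n)=8n^3. log_3(27) = 3. Since c=3 = 3, Case 2 applies: T(n) = Θ(n^log_b(a) · log n) = O(n^3 log n).

Answer: O(n^3 log n) - Case 2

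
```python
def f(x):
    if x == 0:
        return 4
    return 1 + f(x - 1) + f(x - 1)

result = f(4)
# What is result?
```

f(x) = 1 + 2·f(x-1), f(0)=4. Closed form: (4+1)·2^4 - 1 = 79.

Answer: 79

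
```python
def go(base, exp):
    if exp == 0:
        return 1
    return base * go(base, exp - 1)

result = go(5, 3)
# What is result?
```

go(5, 3) = 5 * 5 * 5 = 125

Answer: 125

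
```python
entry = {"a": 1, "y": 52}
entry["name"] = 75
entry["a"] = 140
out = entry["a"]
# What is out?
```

Trace:
`entry = {"a": 1, "y": 52}` → entry = {'a': 1, 'y': 52}
`entry["name"] = 75` → entry = {'a': 1, 'y': 52, 'name': 75}
`entry["a"] = 140` → entry = {'a': 140, 'y': 52, 'name': 75}
`out = entry["a"]` → out = 140
So out = 140

Answer: 140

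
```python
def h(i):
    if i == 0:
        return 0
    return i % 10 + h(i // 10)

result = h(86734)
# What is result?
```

Sum of digits of 86734: 4 + 3 + 7 + 6 + 8 = 28

Answer: 28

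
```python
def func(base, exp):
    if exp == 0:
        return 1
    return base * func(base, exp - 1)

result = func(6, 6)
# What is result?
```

func(6, 6) = 6 * 6 * 6 * 6 * 6 * 6 = 46656

Answer: 46656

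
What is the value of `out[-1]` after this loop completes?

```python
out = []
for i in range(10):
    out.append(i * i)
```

Last element of squares 0 to 9
`out` takes the values: [] → [0] → [0, 1] → [0, 1, 4] → [0, 1, 4, 9] → [0, 1, 4, 9, 16] → [0, 1, 4, 9, 16, 25] → [0, 1, 4, 9, 16, 25, 36] → [0, 1, 4, 9, 16, 25, 36, 49] → [0, 1, 4, 9, 16, 25, 36, 49, 64] → [0, 1, 4, 9, 16, 25, 36, 49, 64, 81]
So `out[-1]` = 81

Answer: 81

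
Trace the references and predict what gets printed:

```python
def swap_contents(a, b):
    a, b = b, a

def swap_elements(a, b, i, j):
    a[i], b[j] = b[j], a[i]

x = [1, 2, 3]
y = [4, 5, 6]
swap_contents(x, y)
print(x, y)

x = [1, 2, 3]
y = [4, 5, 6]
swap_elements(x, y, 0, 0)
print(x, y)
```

Key concept: parameter rebinding vs mutation.
Step by step:
`x = [1, 2, 3]` → x = [1, 2, 3]
`y = [4, 5, 6]` → y = [4, 5, 6]
`swap_contents(x, y)` → no visible change to tracked variables
`print(x, y)` → prints [1, 2, 3] [4, 5, 6]
`x = [1, 2, 3]` → x = [1, 2, 3]
`y = [4, 5, 6]` → y = [4, 5, 6]
`swap_elements(x, y, 0, 0)` → x = [4, 2, 3]; y = [1, 5, 6]
`print(x, y)` → prints [4, 2, 3] [1, 5, 6]

Answer:
[1, 2, 3] [4, 5, 6]
[4, 2, 3] [1, 5, 6]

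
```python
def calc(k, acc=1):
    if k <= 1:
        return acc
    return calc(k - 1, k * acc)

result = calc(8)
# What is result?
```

Accumulator trace (n, acc): (8, 1) -> (7, 8) -> (6, 56) -> (5, 336) -> (4, 1680) -> (3, 6720) -> (2, 20160) -> (1, 40320) -> return 40320

Answer: 40320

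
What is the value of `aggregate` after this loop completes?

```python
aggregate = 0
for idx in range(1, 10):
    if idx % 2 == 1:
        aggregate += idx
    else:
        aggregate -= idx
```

Add odd, subtract even
`aggregate` takes the values: 0 → 1 → -1 → 2 → -2 → 3 → -3 → 4 → -4 → 5

Answer: 5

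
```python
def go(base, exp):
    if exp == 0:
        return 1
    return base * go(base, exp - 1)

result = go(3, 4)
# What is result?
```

go(3, 4) = 3 * 3 * 3 * 3 = 81

Answer: 81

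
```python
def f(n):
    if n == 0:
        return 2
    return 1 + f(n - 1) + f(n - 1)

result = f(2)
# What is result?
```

f(n) = 1 + 2·f(n-1), f(0)=2. Closed form: (2+1)·2^2 - 1 = 11.

Answer: 11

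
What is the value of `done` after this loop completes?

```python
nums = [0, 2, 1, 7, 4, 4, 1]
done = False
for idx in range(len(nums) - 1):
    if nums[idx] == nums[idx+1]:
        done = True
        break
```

Check consecutive duplicates in [0, 2, 1, 7, 4, 4, 1]
`done` takes the values: False → True

Answer: True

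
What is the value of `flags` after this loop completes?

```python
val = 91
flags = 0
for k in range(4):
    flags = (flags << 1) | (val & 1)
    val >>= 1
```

Reverse lowest 4 bits of 91
`flags` takes the values: 0 → 1 → 3 → 6 → 13

Answer: 13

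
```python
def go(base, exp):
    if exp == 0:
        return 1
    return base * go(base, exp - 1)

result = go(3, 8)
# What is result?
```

go(3, 8) = 3 * 3 * 3 * 3 * 3 * 3 * 3 * 3 = 6561

Answer: 6561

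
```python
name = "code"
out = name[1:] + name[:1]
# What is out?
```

Trace:
`name = "code"` → name = 'code'
`out = name[1:] + name[:1]` → out = 'odec'
So out = 'odec'

Answer: 'odec'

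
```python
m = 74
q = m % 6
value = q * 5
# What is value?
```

Trace:
`m = 74` → m = 74
`q = m % 6` → q = 2
`value = q * 5` → value = 10
So value = 10

Answer: 10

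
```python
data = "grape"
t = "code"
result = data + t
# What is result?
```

Trace:
`data = "grape"` → data = 'grape'
`t = "code"` → t = 'code'
`result = data + t` → result = 'grapecode'
So result = 'grapecode'

Answer: 'grapecode'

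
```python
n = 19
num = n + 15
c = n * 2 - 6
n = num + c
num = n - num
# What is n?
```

Trace:
`n = 19` → n = 19
`num = n + 15` → num = 34
`c = n * 2 - 6` → c = 32
`n = num + c` → n = 66
`num = n - num` → num = 32
So n = 66

Answer: 66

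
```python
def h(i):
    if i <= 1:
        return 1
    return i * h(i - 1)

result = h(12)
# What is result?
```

h(12) = 12 * 11 * 10 * 9 * 8 * 7 * 6 * 5 * 4 * 3 * 2 * 1 = 479001600

Answer: 479001600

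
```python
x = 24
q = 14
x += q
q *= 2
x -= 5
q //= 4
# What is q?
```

Trace:
`x = 24` → x = 24
`q = 14` → q = 14
`x += q` → x = 38
`q *= 2` → q = 28
`x -= 5` → x = 33
`q //= 4` → q = 7
So q = 7

Answer: 7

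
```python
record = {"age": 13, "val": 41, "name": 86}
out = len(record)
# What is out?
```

Trace:
`record = {"age": 13, "val": 41, "name": 86}` → record = {'age': 13, 'val': 41, 'name': 86}
`out = len(record)` → out = 3
So out = 3

Answer: 3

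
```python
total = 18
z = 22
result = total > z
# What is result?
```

Trace:
`total = 18` → total = 18
`z = 22` → z = 22
`result = total > z` → result = False
So result = False

Answer: False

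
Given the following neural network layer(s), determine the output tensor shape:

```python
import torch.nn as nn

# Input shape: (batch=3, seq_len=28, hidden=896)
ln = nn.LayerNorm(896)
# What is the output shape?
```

Input: (3, 28, 896) -> Output: (3, 28, 896)

Answer: (3, 28, 896)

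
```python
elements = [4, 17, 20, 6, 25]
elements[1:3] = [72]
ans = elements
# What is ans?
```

Trace:
`elements = [4, 17, 20, 6, 25]` → elements = [4, 17, 20, 6, 25]
`elements[1:3] = [72]` → elements = [4, 72, 6, 25]
`ans = elements` → ans = [4, 72, 6, 25]
So ans = [4, 72, 6, 25]

Answer: [4, 72, 6, 25]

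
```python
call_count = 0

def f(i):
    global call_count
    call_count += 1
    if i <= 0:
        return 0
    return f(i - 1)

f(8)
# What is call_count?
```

Linear recursion stepping by 1: 9 calls from i=8 down to ≤0.

Answer: 9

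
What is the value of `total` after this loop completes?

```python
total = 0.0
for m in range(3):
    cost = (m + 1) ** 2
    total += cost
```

Sum of squared losses 1² + 2² + ... + 3²
`total` takes the values: 0.0 → 1.0 → 5.0 → 14.0

Answer: 14.0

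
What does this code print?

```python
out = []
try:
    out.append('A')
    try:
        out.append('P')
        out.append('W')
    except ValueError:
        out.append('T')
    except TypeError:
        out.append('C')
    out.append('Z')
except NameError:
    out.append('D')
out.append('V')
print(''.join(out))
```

Execution trace: 'A' (try body) → 'P' (inner try body) → 'W' (inner try body, no exception) → 'Z' (try body, no exception) → 'V' (after the try/except). Output: APWZV

Answer: APWZV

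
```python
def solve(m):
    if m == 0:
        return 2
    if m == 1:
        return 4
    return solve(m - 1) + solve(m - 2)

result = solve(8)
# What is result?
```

Build up from base cases: solve(0)=2, solve(1)=4, solve(2)=6, solve(3)=10, solve(4)=16, solve(5)=26, solve(6)=42, ..., solve(8)=110

Answer: 110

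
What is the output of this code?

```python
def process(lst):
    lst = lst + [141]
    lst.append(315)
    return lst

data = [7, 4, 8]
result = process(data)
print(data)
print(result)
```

Key concept: rebinding parameter vs mutation.
Step by step:
`data = [7, 4, 8]` → data = [7, 4, 8]
`result = process(data)` → result = [7, 4, 8, 141, 315]
`print(data)` → prints [7, 4, 8]
`print(result)` → prints [7, 4, 8, 141, 315]

Answer:
[7, 4, 8]
[7, 4, 8, 141, 315]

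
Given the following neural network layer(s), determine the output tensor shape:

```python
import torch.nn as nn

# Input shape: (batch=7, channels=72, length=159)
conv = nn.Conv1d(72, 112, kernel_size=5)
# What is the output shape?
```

Input: (7, 72, 159) -> Output: (7, 112, 155)

Answer: (7, 112, 155)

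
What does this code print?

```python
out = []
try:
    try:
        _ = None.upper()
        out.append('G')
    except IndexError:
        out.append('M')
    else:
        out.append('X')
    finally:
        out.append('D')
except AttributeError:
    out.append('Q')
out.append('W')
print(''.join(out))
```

Execution trace: 'D' (finally) → 'Q' (outer except AttributeError) → 'W' (after the try/except). Output: DQW

Answer: DQW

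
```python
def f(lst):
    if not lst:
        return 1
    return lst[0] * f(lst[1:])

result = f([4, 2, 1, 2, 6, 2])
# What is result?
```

Product over [4, 2, 1, 2, 6, 2] = 4 * 2 * 1 * 2 * 6 * 2 = 192

Answer: 192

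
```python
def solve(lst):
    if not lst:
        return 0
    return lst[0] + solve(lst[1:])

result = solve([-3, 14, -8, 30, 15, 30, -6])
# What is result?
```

(-3) + 14 + (-8) + 30 + 15 + 30 + (-6) + 0 = 72

Answer: 72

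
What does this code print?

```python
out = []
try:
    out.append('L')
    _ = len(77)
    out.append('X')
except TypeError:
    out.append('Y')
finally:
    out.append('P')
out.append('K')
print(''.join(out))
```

Execution trace: 'L' (try body) → 'Y' (except TypeError) → 'P' (finally) → 'K' (after the try/except). Output: LYPK

Answer: LYPK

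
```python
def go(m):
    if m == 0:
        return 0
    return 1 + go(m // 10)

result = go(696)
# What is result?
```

Count of digits of 696: 3

Answer: 3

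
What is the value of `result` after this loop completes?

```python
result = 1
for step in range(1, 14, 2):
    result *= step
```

Product of 1, 3, 5, ... up to 13
`result` takes the values: 1 → 3 → 15 → 105 → 945 → 10395 → 135135

Answer: 135135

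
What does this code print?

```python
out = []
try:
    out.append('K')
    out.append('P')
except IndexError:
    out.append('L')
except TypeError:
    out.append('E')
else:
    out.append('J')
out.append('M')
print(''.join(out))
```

Execution trace: 'K' (try body) → 'P' (try body, no exception) → 'J' (else) → 'M' (after the try/except). Output: KPJM

Answer: KPJM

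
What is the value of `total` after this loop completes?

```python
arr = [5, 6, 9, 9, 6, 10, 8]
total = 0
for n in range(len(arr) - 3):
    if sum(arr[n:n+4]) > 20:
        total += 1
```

Count windows with sum > 20
`total` takes the values: 0 → 1 → 2 → 3 → 4

Answer: 4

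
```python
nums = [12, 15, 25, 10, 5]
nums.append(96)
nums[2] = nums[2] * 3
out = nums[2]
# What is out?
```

Trace:
`nums = [12, 15, 25, 10, 5]` → nums = [12, 15, 25, 10, 5]
`nums.append(96)` → nums = [12, 15, 25, 10, 5, 96]
`nums[2] = nums[2] * 3` → nums = [12, 15, 75, 10, 5, 96]
`out = nums[2]` → out = 75
So out = 75

Answer: 75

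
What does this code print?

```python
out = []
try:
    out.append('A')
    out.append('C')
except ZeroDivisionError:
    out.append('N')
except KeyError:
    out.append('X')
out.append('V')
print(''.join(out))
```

Execution trace: 'A' (try body) → 'C' (try body, no exception) → 'V' (after the try/except). Output: ACV

Answer: ACV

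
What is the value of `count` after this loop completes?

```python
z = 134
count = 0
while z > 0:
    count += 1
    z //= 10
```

Count digits by repeated division by 10
`count` takes the values: 0 → 1 → 2 → 3

Answer: 3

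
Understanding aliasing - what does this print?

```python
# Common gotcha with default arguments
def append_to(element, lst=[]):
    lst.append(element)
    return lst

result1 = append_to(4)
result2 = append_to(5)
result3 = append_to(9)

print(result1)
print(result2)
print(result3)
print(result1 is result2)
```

Key concept: mutable default argument gotcha.
Step by step:
`result1 = append_to(4)` → result1 = [4]
`result2 = append_to(5)` → result1 = [4, 5] (same object as result2); result2 = [4, 5] (same object as result1)
`result3 = append_to(9)` → result1 = [4, 5, 9] (same object as result2, result3); result2 = [4, 5, 9] (same object as result1, result3); result3 = [4, 5, 9] (same object as result1, result2)
`print(result1)` → prints [4, 5, 9]
`print(result2)` → prints [4, 5, 9]
`print(result3)` → prints [4, 5, 9]
`print(result1 is result2)` → prints True

Answer:
[4, 5, 9]
[4, 5, 9]
[4, 5, 9]
True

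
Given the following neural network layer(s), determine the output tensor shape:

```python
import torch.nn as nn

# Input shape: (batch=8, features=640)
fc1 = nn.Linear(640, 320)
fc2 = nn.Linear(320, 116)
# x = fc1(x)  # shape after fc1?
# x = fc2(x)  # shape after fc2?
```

Input: (8, 640) -> after fc1: (8, 320) -> Output: (8, 116)

Answer: (8, 116)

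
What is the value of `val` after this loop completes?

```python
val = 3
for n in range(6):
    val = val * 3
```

Multiply by 3, 6 times: 3 * 3^6 = 2187
`val` takes the values: 3 → 9 → 27 → 81 → 243 → 729 → 2187

Answer: 2187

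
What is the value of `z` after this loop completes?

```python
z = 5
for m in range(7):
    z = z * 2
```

Multiply by 2, 7 times: 5 * 2^7 = 640
`z` takes the values: 5 → 10 → 20 → 40 → 80 → 160 → 320 → 640

Answer: 640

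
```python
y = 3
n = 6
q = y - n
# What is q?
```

Trace:
`y = 3` → y = 3
`n = 6` → n = 6
`q = y - n` → q = -3
So q = -3

Answer: -3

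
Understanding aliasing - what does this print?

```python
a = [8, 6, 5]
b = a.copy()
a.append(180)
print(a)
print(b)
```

Key concept: list.copy() creates independent copy.
Step by step:
`a = [8, 6, 5]` → a = [8, 6, 5]
`b = a.copy()` → b = [8, 6, 5]
`a.append(180)` → a = [8, 6, 5, 180]
`print(a)` → prints [8, 6, 5, 180]
`print(b)` → prints [8, 6, 5]

Answer:
[8, 6, 5, 180]
[8, 6, 5]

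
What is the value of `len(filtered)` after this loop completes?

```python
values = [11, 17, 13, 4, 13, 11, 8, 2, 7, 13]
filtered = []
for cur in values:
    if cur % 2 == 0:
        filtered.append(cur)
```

Count even numbers in [11, 17, 13, 4, 13, 11, 8, 2, 7, 13]
`filtered` takes the values: [] → [4] → [4, 8] → [4, 8, 2]
So `len(filtered)` = 3

Answer: 3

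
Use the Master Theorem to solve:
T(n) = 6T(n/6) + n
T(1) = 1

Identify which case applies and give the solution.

a=6, b=6, f(n)=n. log_6(6) = 1. Since c=1 = 1, Case 2 applies: T(n) = Θ(n^log_b(a) · log n) = O(n log n).

Answer: O(n log n) - Case 2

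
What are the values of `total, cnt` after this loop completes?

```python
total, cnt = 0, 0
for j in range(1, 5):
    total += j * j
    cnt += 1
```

Sum of squares and count
`total, cnt` takes the values: (0, 0) → (1, 0) → (1, 1) → (5, 1) → (5, 2) → (14, 2) → (14, 3) → (30, 3) → (30, 4)

Answer: 30, 4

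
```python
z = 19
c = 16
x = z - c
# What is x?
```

Trace:
`z = 19` → z = 19
`c = 16` → c = 16
`x = z - c` → x = 3
So x = 3

Answer: 3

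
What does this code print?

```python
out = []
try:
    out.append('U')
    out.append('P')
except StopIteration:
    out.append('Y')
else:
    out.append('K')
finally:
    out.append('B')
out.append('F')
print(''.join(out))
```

Execution trace: 'U' (try body) → 'P' (try body, no exception) → 'K' (else) → 'B' (finally) → 'F' (after the try/except). Output: UPKBF

Answer: UPKBF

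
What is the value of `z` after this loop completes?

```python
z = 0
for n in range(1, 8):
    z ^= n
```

XOR of 1 to 7
`z` takes the values: 0 → 1 → 3 → 0 → 4 → 1 → 7 → 0

Answer: 0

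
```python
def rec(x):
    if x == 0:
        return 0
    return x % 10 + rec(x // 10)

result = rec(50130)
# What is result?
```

Sum of digits of 50130: 0 + 3 + 1 + 0 + 5 = 9

Answer: 9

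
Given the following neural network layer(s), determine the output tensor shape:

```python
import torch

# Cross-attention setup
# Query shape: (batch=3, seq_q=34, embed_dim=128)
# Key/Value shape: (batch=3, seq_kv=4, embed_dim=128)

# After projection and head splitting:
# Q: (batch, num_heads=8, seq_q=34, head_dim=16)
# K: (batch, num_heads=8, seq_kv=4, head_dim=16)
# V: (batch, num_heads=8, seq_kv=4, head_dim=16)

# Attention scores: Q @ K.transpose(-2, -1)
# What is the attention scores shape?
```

Input: (3, 34, 128) -> Output: (3, 8, 34, 4)

Answer: (3, 8, 34, 4)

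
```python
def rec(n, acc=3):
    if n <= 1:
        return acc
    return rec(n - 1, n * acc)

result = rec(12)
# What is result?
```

Accumulator trace (n, acc): (12, 3) -> (11, 36) -> (10, 396) -> (9, 3960) -> (8, 35640) -> (7, 285120) -> (6, 1995840) -> (5, 11975040) -> (4, 59875200) -> (3, 239500800) -> (2, 718502400) -> (1, 1437004800) -> return 1437004800

Answer: 1437004800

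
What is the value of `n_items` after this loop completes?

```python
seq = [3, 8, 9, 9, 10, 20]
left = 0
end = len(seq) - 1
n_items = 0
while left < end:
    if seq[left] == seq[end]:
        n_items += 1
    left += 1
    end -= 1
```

Count matching pairs from ends
`n_items` takes the values: 0 → 1

Answer: 1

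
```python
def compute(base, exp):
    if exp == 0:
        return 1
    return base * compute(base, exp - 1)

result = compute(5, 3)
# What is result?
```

compute(5, 3) = 5 * 5 * 5 = 125

Answer: 125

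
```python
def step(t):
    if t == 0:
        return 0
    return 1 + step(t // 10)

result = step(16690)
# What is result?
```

Count of digits of 16690: 5

Answer: 5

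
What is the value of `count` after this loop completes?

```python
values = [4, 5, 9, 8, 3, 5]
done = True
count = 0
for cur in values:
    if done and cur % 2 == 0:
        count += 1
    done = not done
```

Count even values at even positions
`count` takes the values: 0 → 1

Answer: 1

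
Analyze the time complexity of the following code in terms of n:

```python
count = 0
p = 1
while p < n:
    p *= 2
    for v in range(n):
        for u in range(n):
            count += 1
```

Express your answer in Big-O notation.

Each loop level contributes: log n × n × n. Multiplying the contributions gives O(n^2 log n).

Answer: O(n^2 log n)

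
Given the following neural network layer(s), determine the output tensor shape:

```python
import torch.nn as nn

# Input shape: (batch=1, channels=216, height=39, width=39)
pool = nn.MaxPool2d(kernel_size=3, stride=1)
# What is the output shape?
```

Input: (1, 216, 39, 39) -> Output: (1, 216, 37, 37)

Answer: (1, 216, 37, 37)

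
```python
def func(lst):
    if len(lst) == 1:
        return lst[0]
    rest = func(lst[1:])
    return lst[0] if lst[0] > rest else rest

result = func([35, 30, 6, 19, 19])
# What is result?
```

Recursive max over [35, 30, 6, 19, 19] = 35

Answer: 35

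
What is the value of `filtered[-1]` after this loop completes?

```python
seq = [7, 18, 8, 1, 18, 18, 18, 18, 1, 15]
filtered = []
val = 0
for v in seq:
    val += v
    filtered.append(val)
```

Cumulative sum ends at 122
`filtered` takes the values: [] → [7] → [7, 25] → [7, 25, 33] → [7, 25, 33, 34] → [7, 25, 33, 34, 52] → [7, 25, 33, 34, 52, 70] → [7, 25, 33, 34, 52, 70, 88] → [7, 25, 33, 34, 52, 70, 88, 106] → [7, 25, 33, 34, 52, 70, 88, 106, 107] → [7, 25, 33, 34, 52, 70, 88, 106, 107, 122]
So `filtered[-1]` = 122

Answer: 122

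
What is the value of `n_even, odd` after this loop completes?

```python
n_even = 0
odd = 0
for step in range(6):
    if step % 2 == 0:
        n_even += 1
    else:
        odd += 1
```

Count evens and odds in range(6)
`n_even, odd` takes the values: (0, 0) → (1, 0) → (1, 1) → (2, 1) → (2, 2) → (3, 2) → (3, 3)

Answer: 3, 3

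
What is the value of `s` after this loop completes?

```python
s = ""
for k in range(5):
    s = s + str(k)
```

Concatenate digits 0 to 4
`s` takes the values: "" → "0" → "01" → "012" → "0123" → "01234"

Answer: "01234"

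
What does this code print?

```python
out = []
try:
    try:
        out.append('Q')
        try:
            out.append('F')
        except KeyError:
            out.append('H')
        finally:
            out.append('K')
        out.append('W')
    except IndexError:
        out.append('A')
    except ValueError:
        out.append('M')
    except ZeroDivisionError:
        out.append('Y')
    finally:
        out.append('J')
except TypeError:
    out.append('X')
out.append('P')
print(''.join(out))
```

Execution trace: 'Q' (try body) → 'F' (inner try body, no exception) → 'K' (inner finally) → 'W' (try body, no exception) → 'J' (finally) → 'P' (after the try/except). Output: QFKWJP

Answer: QFKWJP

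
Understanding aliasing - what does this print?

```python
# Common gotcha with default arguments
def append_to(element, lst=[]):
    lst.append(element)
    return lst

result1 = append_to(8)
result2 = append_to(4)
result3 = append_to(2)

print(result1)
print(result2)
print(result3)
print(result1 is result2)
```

Key concept: mutable default argument gotcha.
Step by step:
`result1 = append_to(8)` → result1 = [8]
`result2 = append_to(4)` → result1 = [8, 4] (same object as result2); result2 = [8, 4] (same object as result1)
`result3 = append_to(2)` → result1 = [8, 4, 2] (same object as result2, result3); result2 = [8, 4, 2] (same object as result1, result3); result3 = [8, 4, 2] (same object as result1, result2)
`print(result1)` → prints [8, 4, 2]
`print(result2)` → prints [8, 4, 2]
`print(result3)` → prints [8, 4, 2]
`print(result1 is result2)` → prints True

Answer:
[8, 4, 2]
[8, 4, 2]
[8, 4, 2]
True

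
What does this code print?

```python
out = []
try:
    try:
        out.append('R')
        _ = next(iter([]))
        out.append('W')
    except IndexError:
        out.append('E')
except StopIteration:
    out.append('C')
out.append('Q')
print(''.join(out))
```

Execution trace: 'R' (try body) → 'C' (outer except StopIteration) → 'Q' (after the try/except). Output: RCQ

Answer: RCQ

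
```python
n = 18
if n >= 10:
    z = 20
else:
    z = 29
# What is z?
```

Trace:
`n = 18` → n = 18
`if n >= 10: ...` → n >= 10 is True → z = 20
So z = 20

Answer: 20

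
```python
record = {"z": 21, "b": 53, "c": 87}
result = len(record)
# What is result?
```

Trace:
`record = {"z": 21, "b": 53, "c": 87}` → record = {'z': 21, 'b': 53, 'c': 87}
`result = len(record)` → result = 3
So result = 3

Answer: 3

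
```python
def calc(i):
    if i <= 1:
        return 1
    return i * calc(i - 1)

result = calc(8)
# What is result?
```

calc(8) = 8 * 7 * 6 * 5 * 4 * 3 * 2 * 1 = 40320

Answer: 40320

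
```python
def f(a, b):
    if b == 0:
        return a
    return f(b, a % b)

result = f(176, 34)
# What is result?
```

f(176, 34) -> f(34, 6) -> f(6, 4) -> f(4, 2) -> f(2, 0) -> 2

Answer: 2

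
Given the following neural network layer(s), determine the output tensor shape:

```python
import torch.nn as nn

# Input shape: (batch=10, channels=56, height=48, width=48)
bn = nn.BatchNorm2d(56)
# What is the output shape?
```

Input: (10, 56, 48, 48) -> Output: (10, 56, 48, 48)

Answer: (10, 56, 48, 48)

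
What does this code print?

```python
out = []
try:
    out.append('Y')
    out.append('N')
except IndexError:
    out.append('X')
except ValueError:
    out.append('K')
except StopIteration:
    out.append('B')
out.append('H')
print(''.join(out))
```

Execution trace: 'Y' (try body) → 'N' (try body, no exception) → 'H' (after the try/except). Output: YNH

Answer: YNH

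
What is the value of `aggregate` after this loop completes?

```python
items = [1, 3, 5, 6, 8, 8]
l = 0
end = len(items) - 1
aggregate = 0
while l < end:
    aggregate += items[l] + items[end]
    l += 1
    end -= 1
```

Sum of pairs from ends
`aggregate` takes the values: 0 → 9 → 20 → 31

Answer: 31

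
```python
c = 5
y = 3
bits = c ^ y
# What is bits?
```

Trace:
`c = 5` → c = 5
`y = 3` → y = 3
`bits = c ^ y` → bits = 6
So bits = 6

Answer: 6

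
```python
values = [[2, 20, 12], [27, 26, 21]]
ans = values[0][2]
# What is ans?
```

Trace:
`values = [[2, 20, 12], [27, 26, 21]]` → values = [[2, 20, 12], [27, 26, 21]]
`ans = values[0][2]` → ans = 12
So ans = 12

Answer: 12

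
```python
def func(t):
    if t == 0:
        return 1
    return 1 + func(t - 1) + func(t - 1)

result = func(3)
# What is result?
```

func(t) = 1 + 2·func(t-1), func(0)=1. Closed form: (1+1)·2^3 - 1 = 15.

Answer: 15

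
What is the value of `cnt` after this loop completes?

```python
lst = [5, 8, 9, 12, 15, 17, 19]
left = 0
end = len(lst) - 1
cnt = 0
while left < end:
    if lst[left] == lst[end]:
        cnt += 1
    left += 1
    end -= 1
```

Count matching pairs from ends
`cnt` takes the values: 0

Answer: 0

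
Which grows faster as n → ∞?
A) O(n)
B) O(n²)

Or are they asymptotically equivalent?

O(n) vs O(n²): Higher order terms dominate.

Answer: B) O(n²) grows faster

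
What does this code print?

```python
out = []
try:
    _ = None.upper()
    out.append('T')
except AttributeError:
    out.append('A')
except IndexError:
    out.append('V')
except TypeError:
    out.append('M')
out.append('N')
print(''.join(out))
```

Execution trace: 'A' (except AttributeError) → 'N' (after the try/except). Output: AN

Answer: AN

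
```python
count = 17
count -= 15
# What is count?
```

Trace:
`count = 17` → count = 17
`count -= 15` → count = 2
So count = 2

Answer: 2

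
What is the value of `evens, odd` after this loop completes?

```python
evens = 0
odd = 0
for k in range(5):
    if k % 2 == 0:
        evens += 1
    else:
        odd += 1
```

Count evens and odds in range(5)
`evens, odd` takes the values: (0, 0) → (1, 0) → (1, 1) → (2, 1) → (2, 2) → (3, 2)

Answer: 3, 2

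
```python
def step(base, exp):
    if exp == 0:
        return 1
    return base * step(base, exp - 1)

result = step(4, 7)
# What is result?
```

step(4, 7) = 4 * 4 * 4 * 4 * 4 * 4 * 4 = 16384

Answer: 16384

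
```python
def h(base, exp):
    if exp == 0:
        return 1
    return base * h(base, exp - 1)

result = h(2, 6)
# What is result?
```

h(2, 6) = 2 * 2 * 2 * 2 * 2 * 2 = 64

Answer: 64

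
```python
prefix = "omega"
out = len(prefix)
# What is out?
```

Trace:
`prefix = "omega"` → prefix = 'omega'
`out = len(prefix)` → out = 5
So out = 5

Answer: 5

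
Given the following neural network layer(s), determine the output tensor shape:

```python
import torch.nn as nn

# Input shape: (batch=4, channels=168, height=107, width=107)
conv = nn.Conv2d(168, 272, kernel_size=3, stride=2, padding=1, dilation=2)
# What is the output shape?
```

Input: (4, 168, 107, 107) -> Output: (4, 272, 53, 53)

Answer: (4, 272, 53, 53)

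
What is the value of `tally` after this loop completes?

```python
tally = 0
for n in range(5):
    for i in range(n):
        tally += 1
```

Triangle number: 0+1+2+...+4
`tally` takes the values: 0 → 1 → 2 → 3 → 4 → 5 → 6 → 7 → 8 → 9 → 10

Answer: 10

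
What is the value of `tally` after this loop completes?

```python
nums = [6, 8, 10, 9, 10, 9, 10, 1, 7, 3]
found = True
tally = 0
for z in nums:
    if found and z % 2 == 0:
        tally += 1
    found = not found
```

Count even values at even positions
`tally` takes the values: 0 → 1 → 2 → 3 → 4

Answer: 4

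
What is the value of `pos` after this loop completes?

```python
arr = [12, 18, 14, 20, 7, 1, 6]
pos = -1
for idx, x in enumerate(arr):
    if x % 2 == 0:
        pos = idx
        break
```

First even number index in [12, 18, 14, 20, 7, 1, 6]
`pos` takes the values: -1 → 0

Answer: 0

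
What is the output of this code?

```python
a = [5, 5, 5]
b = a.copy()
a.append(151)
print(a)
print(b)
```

Key concept: list.copy() creates independent copy.
Step by step:
`a = [5, 5, 5]` → a = [5, 5, 5]
`b = a.copy()` → b = [5, 5, 5]
`a.append(151)` → a = [5, 5, 5, 151]
`print(a)` → prints [5, 5, 5, 151]
`print(b)` → prints [5, 5, 5]

Answer:
[5, 5, 5, 151]
[5, 5, 5]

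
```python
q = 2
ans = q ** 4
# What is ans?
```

Trace:
`q = 2` → q = 2
`ans = q ** 4` → ans = 16
So ans = 16

Answer: 16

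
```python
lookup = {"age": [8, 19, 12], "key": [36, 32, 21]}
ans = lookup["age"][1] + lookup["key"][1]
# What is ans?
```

Trace:
`lookup = {"age": [8, 19, 12], "key": [36, 32, 21]}` → lookup = {'age': [8, 19, 12], 'key': [36, 32, 21]}
`ans = lookup["age"][1] + lookup["key"][1]` → ans = 51
So ans = 51

Answer: 51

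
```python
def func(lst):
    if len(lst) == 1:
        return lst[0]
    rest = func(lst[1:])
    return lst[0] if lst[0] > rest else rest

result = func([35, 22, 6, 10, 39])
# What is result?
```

Recursive max over [35, 22, 6, 10, 39] = 39

Answer: 39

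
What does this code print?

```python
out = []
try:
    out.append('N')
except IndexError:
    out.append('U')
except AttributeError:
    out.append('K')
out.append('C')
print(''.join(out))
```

Execution trace: 'N' (try body, no exception) → 'C' (after the try/except). Output: NC

Answer: NC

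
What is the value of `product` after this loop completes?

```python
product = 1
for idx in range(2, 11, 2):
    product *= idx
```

Product of even numbers 2 to 10
`product` takes the values: 1 → 2 → 8 → 48 → 384 → 3840

Answer: 3840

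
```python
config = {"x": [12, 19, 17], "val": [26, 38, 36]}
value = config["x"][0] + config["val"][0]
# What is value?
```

Trace:
`config = {"x": [12, 19, 17], "val": [26, 38, 36]}` → config = {'x': [12, 19, 17], 'val': [26, 38, 36]}
`value = config["x"][0] + config["val"][0]` → value = 38
So value = 38

Answer: 38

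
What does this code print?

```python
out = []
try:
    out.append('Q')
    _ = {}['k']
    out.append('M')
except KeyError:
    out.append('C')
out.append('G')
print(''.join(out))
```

Execution trace: 'Q' (try body) → 'C' (except KeyError) → 'G' (after the try/except). Output: QCG

Answer: QCG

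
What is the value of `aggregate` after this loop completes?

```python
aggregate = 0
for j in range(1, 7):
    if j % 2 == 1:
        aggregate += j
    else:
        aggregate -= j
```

Add odd, subtract even
`aggregate` takes the values: 0 → 1 → -1 → 2 → -2 → 3 → -3

Answer: -3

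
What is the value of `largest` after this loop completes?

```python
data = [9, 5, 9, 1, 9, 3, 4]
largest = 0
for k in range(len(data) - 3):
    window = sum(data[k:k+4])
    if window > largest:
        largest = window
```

Max sum of 4-element window in [9, 5, 9, 1, 9, 3, 4]
`largest` takes the values: 0 → 24

Answer: 24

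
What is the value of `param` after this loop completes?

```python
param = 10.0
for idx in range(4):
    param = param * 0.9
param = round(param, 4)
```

Exponential decay: 10.0 * 0.9^4
`param` takes the values: 10.0 → 9.0 → 8.1 → 7.29 → 6.561

Answer: 6.561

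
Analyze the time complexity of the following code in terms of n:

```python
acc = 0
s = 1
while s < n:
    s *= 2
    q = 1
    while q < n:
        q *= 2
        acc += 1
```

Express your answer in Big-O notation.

Each loop level contributes: log n × log n. Multiplying the contributions gives O(log² n).

Answer: O(log² n)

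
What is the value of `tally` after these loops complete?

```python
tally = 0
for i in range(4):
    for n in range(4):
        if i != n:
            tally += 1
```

4² - 4 (exclude diagonal)
`tally` takes the values: 0 → 1 → 2 → 3 → 4 → 5 → 6 → 7 → 8 → 9 → 10 → 11 → 12

Answer: 12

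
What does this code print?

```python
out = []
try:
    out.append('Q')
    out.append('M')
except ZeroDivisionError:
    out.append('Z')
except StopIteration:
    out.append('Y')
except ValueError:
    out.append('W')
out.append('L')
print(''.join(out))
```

Execution trace: 'Q' (try body) → 'M' (try body, no exception) → 'L' (after the try/except). Output: QML

Answer: QML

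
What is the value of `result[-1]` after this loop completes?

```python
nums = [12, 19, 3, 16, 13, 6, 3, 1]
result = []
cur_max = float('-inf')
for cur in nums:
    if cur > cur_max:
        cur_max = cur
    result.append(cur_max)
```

Running max ends at 19
`result` takes the values: [] → [12] → [12, 19] → [12, 19, 19] → [12, 19, 19, 19] → [12, 19, 19, 19, 19] → [12, 19, 19, 19, 19, 19] → [12, 19, 19, 19, 19, 19, 19] → [12, 19, 19, 19, 19, 19, 19, 19]
So `result[-1]` = 19

Answer: 19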